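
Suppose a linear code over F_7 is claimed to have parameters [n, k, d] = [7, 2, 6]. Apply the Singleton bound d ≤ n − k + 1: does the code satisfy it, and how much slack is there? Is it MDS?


Singleton RHS = n − k + 1 = 6, slack = 0, bound satisfied, MDS.

Singleton bound: d ≤ n − k + 1.
Here n = 7, k = 2, so n − k + 1 = 6.
Given d = 6, check d ≤ 6: YES.
Slack = (n − k + 1) − d = 0.
The code is MDS (slack = 0).
Description: the claimed parameters are [7, 2, 6]_7; such a code would be MDS (meets Singleton bound).


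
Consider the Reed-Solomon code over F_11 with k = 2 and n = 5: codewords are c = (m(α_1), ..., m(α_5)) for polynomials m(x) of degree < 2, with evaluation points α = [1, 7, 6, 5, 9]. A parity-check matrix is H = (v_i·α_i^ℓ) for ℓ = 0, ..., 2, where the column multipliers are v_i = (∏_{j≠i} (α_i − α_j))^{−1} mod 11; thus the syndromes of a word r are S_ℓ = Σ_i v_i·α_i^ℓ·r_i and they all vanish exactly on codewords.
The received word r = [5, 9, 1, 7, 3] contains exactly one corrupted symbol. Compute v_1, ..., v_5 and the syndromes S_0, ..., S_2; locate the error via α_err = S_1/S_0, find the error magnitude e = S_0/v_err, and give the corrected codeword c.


S = (3, 4, 9), error at position 4, error magnitude e = 3, c = [5, 9, 1, 4, 3].

Step 1: column multipliers v_i = (∏_{j≠i}(α_i − α_j))^{−1} mod 11.
  i = 1 (α = 1): (1−7)(1−6)(1−5)(1−9) = (−6)·(−5)·(−4)·(−8) = 960 ≡ 3, so v_1 = 3^{−1} = 4 (mod 11).
  i = 2 (α = 7): (7−1)(7−6)(7−5)(7−9) = 6·1·2·(−2) = −24 ≡ 9, so v_2 = 9^{−1} = 5 (mod 11).
  i = 3 (α = 6): (6−1)(6−7)(6−5)(6−9) = 5·(−1)·1·(−3) = 15 ≡ 4, so v_3 = 4^{−1} = 3 (mod 11).
  i = 4 (α = 5): (5−1)(5−7)(5−6)(5−9) = 4·(−2)·(−1)·(−4) = −32 ≡ 1, so v_4 = 1^{−1} = 1 (mod 11).
  i = 5 (α = 9): (9−1)(9−7)(9−6)(9−5) = 8·2·3·4 = 192 ≡ 5, so v_5 = 5^{−1} = 9 (mod 11).
  v = [4, 5, 3, 1, 9].
Step 2: syndromes of r = [5, 9, 1, 7, 3] (all sums mod 11).
  S_0 = Σ v_i r_i = 4·5 + 5·9 + 3·1 + 1·7 + 9·3 = 102 ≡ 3.
  S_1 = Σ v_i α_i r_i = 4·1·5 + 5·7·9 + 3·6·1 + 1·5·7 + 9·9·3 = 631 ≡ 4.
  α_i^2 mod 11 = [1, 5, 3, 3, 4].
  S_2 = Σ v_i α_i^2 r_i = 4·1·5 + 5·5·9 + 3·3·1 + 1·3·7 + 9·4·3 = 383 ≡ 9.
  S = (3, 4, 9) ≠ 0, so r is not a codeword (an error is present).
Step 3: locate the error. For a single error e at position i, S_ℓ = v_i·e·α_i^ℓ, so α_err = S_1/S_0.
  S_0^{−1} = 3^{−1} = 4 (mod 11), so α_err = 4·4 = 16 ≡ 5 = α_4. Error position i = 4.
  Consistency check: S_2/S_1 = 9·3 = 27 ≡ 5 = α_err ✓ (single-error assumption holds).
Step 4: error magnitude e = S_0/v_4 = S_0·∏_{j≠4}(α_4 − α_j) = 3·1 = 3 ≡ 3 (mod 11).
Step 5: correct position 4: c_4 = r_4 − e = 7 − 3 ≡ 4 (mod 11). Hence c = [5, 9, 1, 4, 3].
  Check: interpolating c through the α_i gives m(x) = 8 + 8·x (degree < 2) with m(α_i) = c_i for every i, so c is indeed a codeword.


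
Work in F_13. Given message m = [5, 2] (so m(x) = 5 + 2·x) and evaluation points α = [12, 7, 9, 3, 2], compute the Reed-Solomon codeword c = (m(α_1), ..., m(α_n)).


c = [3, 6, 10, 11, 9]

Message polynomial: m(x) = 5 + 2·x (mod 13).
For each evaluation point α_i, compute m(α_i) mod 13:
  α_1 = 12: Horner steps 2 → 3, so m(12) = 3.
  α_2 = 7: Horner steps 2 → 6, so m(7) = 6.
  α_3 = 9: Horner steps 2 → 10, so m(9) = 10.
  α_4 = 3: Horner steps 2 → 11, so m(3) = 11.
  α_5 = 2: Horner steps 2 → 9, so m(2) = 9.
Codeword c = [3, 6, 10, 11, 9] ∈ F_13^5.


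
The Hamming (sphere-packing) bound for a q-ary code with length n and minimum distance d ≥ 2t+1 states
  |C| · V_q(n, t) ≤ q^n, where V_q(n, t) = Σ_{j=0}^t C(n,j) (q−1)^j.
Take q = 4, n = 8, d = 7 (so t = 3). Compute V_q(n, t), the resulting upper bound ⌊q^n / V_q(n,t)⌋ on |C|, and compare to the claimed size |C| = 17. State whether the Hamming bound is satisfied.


V_q(n, t) = 1789, q^n = 65536, Hamming bound = 36, |C| = 17 ≤ bound (satisfied).

Step 1: Compute V_q(n, t) = Σ_{j=0}^3 C(n, j) (q−1)^j.
  j = 0: C(8,0)·(3)^0 = 1·1 = 1.
  j = 1: C(8,1)·(3)^1 = 8·3 = 24.
  j = 2: C(8,2)·(3)^2 = 28·9 = 252.
  j = 3: C(8,3)·(3)^3 = 56·27 = 1512.
  V_q(n, t) = 1 + 24 + 252 + 1512 = 1789.
Step 2: q^n = 4^8 = 65536.
Step 3: Hamming bound ⌊q^n / V_q(n,t)⌋ = ⌊65536/1789⌋ = 36.
Step 4: Compare |C| = 17 to 36: satisfied.
The claimed |C| lies below the Hamming bound.


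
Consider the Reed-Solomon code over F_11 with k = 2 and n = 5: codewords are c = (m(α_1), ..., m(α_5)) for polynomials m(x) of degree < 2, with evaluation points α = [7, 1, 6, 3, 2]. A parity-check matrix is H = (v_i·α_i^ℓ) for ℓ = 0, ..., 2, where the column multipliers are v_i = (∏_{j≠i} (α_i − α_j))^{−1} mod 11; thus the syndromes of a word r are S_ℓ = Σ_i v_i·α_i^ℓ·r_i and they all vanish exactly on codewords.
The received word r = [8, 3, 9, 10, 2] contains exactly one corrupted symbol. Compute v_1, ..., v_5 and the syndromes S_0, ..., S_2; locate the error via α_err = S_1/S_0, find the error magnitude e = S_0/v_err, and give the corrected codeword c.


S = (10, 8, 2), error at position 4, error magnitude e = 9, c = [8, 3, 9, 1, 2].

Step 1: column multipliers v_i = (∏_{j≠i}(α_i − α_j))^{−1} mod 11.
  i = 1 (α = 7): (7−1)(7−6)(7−3)(7−2) = 6·1·4·5 = 120 ≡ 10, so v_1 = 10^{−1} = 10 (mod 11).
  i = 2 (α = 1): (1−7)(1−6)(1−3)(1−2) = (−6)·(−5)·(−2)·(−1) = 60 ≡ 5, so v_2 = 5^{−1} = 9 (mod 11).
  i = 3 (α = 6): (6−7)(6−1)(6−3)(6−2) = (−1)·5·3·4 = −60 ≡ 6, so v_3 = 6^{−1} = 2 (mod 11).
  i = 4 (α = 3): (3−7)(3−1)(3−6)(3−2) = (−4)·2·(−3)·1 = 24 ≡ 2, so v_4 = 2^{−1} = 6 (mod 11).
  i = 5 (α = 2): (2−7)(2−1)(2−6)(2−3) = (−5)·1·(−4)·(−1) = −20 ≡ 2, so v_5 = 2^{−1} = 6 (mod 11).
  v = [10, 9, 2, 6, 6].
Step 2: syndromes of r = [8, 3, 9, 10, 2] (all sums mod 11).
  S_0 = Σ v_i r_i = 10·8 + 9·3 + 2·9 + 6·10 + 6·2 = 197 ≡ 10.
  S_1 = Σ v_i α_i r_i = 10·7·8 + 9·1·3 + 2·6·9 + 6·3·10 + 6·2·2 = 899 ≡ 8.
  α_i^2 mod 11 = [5, 1, 3, 9, 4].
  S_2 = Σ v_i α_i^2 r_i = 10·5·8 + 9·1·3 + 2·3·9 + 6·9·10 + 6·4·2 = 1069 ≡ 2.
  S = (10, 8, 2) ≠ 0, so r is not a codeword (an error is present).
Step 3: locate the error. For a single error e at position i, S_ℓ = v_i·e·α_i^ℓ, so α_err = S_1/S_0.
  S_0^{−1} = 10^{−1} = 10 (mod 11), so α_err = 8·10 = 80 ≡ 3 = α_4. Error position i = 4.
  Consistency check: S_2/S_1 = 2·7 = 14 ≡ 3 = α_err ✓ (single-error assumption holds).
Step 4: error magnitude e = S_0/v_4 = S_0·∏_{j≠4}(α_4 − α_j) = 10·2 = 20 ≡ 9 (mod 11).
Step 5: correct position 4: c_4 = r_4 − e = 10 − 9 ≡ 1 (mod 11). Hence c = [8, 3, 9, 1, 2].
  Check: interpolating c through the α_i gives m(x) = 4 + 10·x (degree < 2) with m(α_i) = c_i for every i, so c is indeed a codeword.


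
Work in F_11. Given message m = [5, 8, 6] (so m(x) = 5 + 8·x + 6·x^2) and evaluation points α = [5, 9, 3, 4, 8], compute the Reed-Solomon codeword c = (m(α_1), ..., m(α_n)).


c = [8, 2, 6, 1, 2]

Message polynomial: m(x) = 5 + 8·x + 6·x^2 (mod 11).
For each evaluation point α_i, compute m(α_i) mod 11:
  α_1 = 5: Horner steps 6 → 5 → 8, so m(5) = 8.
  α_2 = 9: Horner steps 6 → 7 → 2, so m(9) = 2.
  α_3 = 3: Horner steps 6 → 4 → 6, so m(3) = 6.
  α_4 = 4: Horner steps 6 → 10 → 1, so m(4) = 1.
  α_5 = 8: Horner steps 6 → 1 → 2, so m(8) = 2.
Codeword c = [8, 2, 6, 1, 2] ∈ F_11^5.


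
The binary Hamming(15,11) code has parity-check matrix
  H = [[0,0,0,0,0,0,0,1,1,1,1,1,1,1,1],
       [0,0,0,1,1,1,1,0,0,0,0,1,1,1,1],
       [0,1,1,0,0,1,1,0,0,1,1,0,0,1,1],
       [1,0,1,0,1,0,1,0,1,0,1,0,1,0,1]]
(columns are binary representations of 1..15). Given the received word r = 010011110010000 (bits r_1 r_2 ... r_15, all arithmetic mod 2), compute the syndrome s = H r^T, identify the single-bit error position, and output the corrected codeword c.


s = (0, 1, 0, 1)^T, error position = 5, corrected codeword c = 010001110010000

Compute s = H r^T mod 2 one row at a time:
  s_1 = 1 + 0 + 0 + 1 + 0 + 0 + 0 + 0 = 2 ≡ 0 (mod 2).
  s_2 = 0 + 1 + 1 + 1 + 0 + 0 + 0 + 0 = 3 ≡ 1 (mod 2).
  s_3 = 1 + 0 + 1 + 1 + 0 + 1 + 0 + 0 = 4 ≡ 0 (mod 2).
  s_4 = 0 + 0 + 1 + 1 + 0 + 1 + 0 + 0 = 3 ≡ 1 (mod 2).
s = (0, 1, 0, 1)^T — this equals column 5 of H (binary 0101), so error is at position 5.
Correct: flip bit 5 of r = 010011110010000 to get c = 010001110010000.


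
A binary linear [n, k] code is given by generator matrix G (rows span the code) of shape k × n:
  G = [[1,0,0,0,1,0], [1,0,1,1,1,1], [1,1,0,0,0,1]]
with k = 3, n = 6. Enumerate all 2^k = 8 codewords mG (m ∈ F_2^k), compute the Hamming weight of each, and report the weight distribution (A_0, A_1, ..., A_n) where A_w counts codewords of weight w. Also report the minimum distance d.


Weight distribution: A_0 = 1, A_2 = 1, A_3 = 3, A_4 = 2, A_5 = 1. Minimum distance d = 2.

Enumerate all 2^3 = 8 messages m ∈ F_2^3.
For each, compute codeword c = mG in F_2^6, then tally its weight.
  m = 000 → c = 000000, weight = 0.
  m = 100 → c = 100010, weight = 2.
  m = 010 → c = 101111, weight = 5.
  m = 110 → c = 001101, weight = 3.
  m = 001 → c = 110001, weight = 3.
  m = 101 → c = 010011, weight = 3.
  m = 011 → c = 011110, weight = 4.
  m = 111 → c = 111100, weight = 4.
Tally weights:
  weight 0: 1 codewords.
  weight 2: 1 codewords.
  weight 3: 3 codewords.
  weight 4: 2 codewords.
  weight 5: 1 codewords.
Minimum distance d = smallest w > 0 with A_w > 0 = 2.
Sanity: Σ A_w = 8 = 2^3 = 8 ✓.


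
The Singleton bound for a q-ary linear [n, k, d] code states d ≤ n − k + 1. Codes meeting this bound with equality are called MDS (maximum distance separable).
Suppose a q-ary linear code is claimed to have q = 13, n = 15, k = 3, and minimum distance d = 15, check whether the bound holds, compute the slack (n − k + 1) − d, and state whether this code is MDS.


Singleton RHS = n − k + 1 = 13, slack = -2, bound violated (no such code; not MDS).

Singleton bound: d ≤ n − k + 1.
Here n = 15, k = 3, so n − k + 1 = 13.
Given d = 15, check d ≤ 13: NO.
Slack = (n − k + 1) − d = -2.
The slack is negative: d = 15 exceeds n − k + 1 = 13 by 2, so the Singleton bound is violated and no linear [15, 3, 15]_13 code can exist. In particular it is not MDS (MDS requires d = n − k + 1 exactly).
Description: the claimed parameters are [15, 3, 15]_13; such a code would be impossible (violates the Singleton bound).


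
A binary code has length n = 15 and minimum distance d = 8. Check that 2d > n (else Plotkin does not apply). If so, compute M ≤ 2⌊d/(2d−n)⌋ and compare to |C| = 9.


Plotkin bound M ≤ 16; given |C| = 9 ≤ bound (satisfied).

Check applicability: 2d = 16, n = 15.
2d − n = 1 > 0, so Plotkin applies.
Compute d/(2d−n) = 8/1 ≈ 8.0000.
⌊d/(2d−n)⌋ = 8.
Plotkin bound: M ≤ 2·8 = 16.
Given |C| = 9, check: satisfied.
This |C| is below the Plotkin bound.


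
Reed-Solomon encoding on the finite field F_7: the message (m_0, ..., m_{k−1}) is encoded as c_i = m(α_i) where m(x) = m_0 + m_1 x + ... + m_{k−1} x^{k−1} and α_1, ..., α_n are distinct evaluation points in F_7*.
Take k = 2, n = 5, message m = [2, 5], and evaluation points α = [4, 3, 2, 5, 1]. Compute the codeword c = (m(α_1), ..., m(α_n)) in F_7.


c = [1, 3, 5, 6, 0]

Message polynomial: m(x) = 2 + 5·x (mod 7).
For each evaluation point α_i, compute m(α_i) mod 7:
  α_1 = 4: Horner steps 5 → 1, so m(4) = 1.
  α_2 = 3: Horner steps 5 → 3, so m(3) = 3.
  α_3 = 2: Horner steps 5 → 5, so m(2) = 5.
  α_4 = 5: Horner steps 5 → 6, so m(5) = 6.
  α_5 = 1: Horner steps 5 → 0, so m(1) = 0.
Codeword c = [1, 3, 5, 6, 0] ∈ F_7^5.


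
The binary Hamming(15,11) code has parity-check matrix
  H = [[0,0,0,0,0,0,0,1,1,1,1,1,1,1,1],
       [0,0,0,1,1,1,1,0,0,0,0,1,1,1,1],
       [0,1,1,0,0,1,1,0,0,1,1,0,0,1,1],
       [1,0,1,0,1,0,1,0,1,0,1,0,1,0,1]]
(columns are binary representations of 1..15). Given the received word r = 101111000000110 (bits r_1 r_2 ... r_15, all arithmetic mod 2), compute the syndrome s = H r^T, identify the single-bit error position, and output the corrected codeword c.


s = (0, 1, 1, 0)^T, error position = 6, corrected codeword c = 101110000000110

Compute s = H r^T mod 2 one row at a time:
  s_1 = 0 + 0 + 0 + 0 + 0 + 1 + 1 + 0 = 2 ≡ 0 (mod 2).
  s_2 = 1 + 1 + 1 + 0 + 0 + 1 + 1 + 0 = 5 ≡ 1 (mod 2).
  s_3 = 0 + 1 + 1 + 0 + 0 + 0 + 1 + 0 = 3 ≡ 1 (mod 2).
  s_4 = 1 + 1 + 1 + 0 + 0 + 0 + 1 + 0 = 4 ≡ 0 (mod 2).
s = (0, 1, 1, 0)^T — this equals column 6 of H (binary 0110), so error is at position 6.
Correct: flip bit 6 of r = 101111000000110 to get c = 101110000000110.


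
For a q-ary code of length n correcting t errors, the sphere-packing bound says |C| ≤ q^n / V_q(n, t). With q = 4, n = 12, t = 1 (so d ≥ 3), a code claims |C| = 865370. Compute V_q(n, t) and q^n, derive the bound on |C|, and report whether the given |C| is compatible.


V_q(n, t) = 37, q^n = 16777216, Hamming bound = 453438, |C| = 865370 > bound (violated).

Step 1: Compute V_q(n, t) = Σ_{j=0}^1 C(n, j) (q−1)^j.
  j = 0: C(12,0)·(3)^0 = 1·1 = 1.
  j = 1: C(12,1)·(3)^1 = 12·3 = 36.
  V_q(n, t) = 1 + 36 = 37.
Step 2: q^n = 4^12 = 16777216.
Step 3: Hamming bound ⌊q^n / V_q(n,t)⌋ = ⌊16777216/37⌋ = 453438.
Step 4: Compare |C| = 865370 to 453438: violated.
The claimed |C| lies above the Hamming bound, so no 4-ary code of length 12 with d ≥ 3 can have 865370 codewords.


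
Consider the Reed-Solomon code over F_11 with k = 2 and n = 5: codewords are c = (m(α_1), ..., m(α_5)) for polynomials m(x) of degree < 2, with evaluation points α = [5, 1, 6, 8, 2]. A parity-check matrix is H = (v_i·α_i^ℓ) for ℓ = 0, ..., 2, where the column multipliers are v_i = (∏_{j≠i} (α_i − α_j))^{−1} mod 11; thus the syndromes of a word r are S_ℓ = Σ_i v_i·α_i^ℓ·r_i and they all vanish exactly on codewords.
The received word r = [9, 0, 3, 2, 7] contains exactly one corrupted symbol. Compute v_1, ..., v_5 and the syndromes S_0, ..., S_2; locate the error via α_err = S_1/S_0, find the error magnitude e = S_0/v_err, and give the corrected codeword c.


S = (7, 3, 6), error at position 5, error magnitude e = 2, c = [9, 0, 3, 2, 5].

Step 1: column multipliers v_i = (∏_{j≠i}(α_i − α_j))^{−1} mod 11.
  i = 1 (α = 5): (5−1)(5−6)(5−8)(5−2) = 4·(−1)·(−3)·3 = 36 ≡ 3, so v_1 = 3^{−1} = 4 (mod 11).
  i = 2 (α = 1): (1−5)(1−6)(1−8)(1−2) = (−4)·(−5)·(−7)·(−1) = 140 ≡ 8, so v_2 = 8^{−1} = 7 (mod 11).
  i = 3 (α = 6): (6−5)(6−1)(6−8)(6−2) = 1·5·(−2)·4 = −40 ≡ 4, so v_3 = 4^{−1} = 3 (mod 11).
  i = 4 (α = 8): (8−5)(8−1)(8−6)(8−2) = 3·7·2·6 = 252 ≡ 10, so v_4 = 10^{−1} = 10 (mod 11).
  i = 5 (α = 2): (2−5)(2−1)(2−6)(2−8) = (−3)·1·(−4)·(−6) = −72 ≡ 5, so v_5 = 5^{−1} = 9 (mod 11).
  v = [4, 7, 3, 10, 9].
Step 2: syndromes of r = [9, 0, 3, 2, 7] (all sums mod 11).
  S_0 = Σ v_i r_i = 4·9 + 7·0 + 3·3 + 10·2 + 9·7 = 128 ≡ 7.
  S_1 = Σ v_i α_i r_i = 4·5·9 + 7·1·0 + 3·6·3 + 10·8·2 + 9·2·7 = 520 ≡ 3.
  α_i^2 mod 11 = [3, 1, 3, 9, 4].
  S_2 = Σ v_i α_i^2 r_i = 4·3·9 + 7·1·0 + 3·3·3 + 10·9·2 + 9·4·7 = 567 ≡ 6.
  S = (7, 3, 6) ≠ 0, so r is not a codeword (an error is present).
Step 3: locate the error. For a single error e at position i, S_ℓ = v_i·e·α_i^ℓ, so α_err = S_1/S_0.
  S_0^{−1} = 7^{−1} = 8 (mod 11), so α_err = 3·8 = 24 ≡ 2 = α_5. Error position i = 5.
  Consistency check: S_2/S_1 = 6·4 = 24 ≡ 2 = α_err ✓ (single-error assumption holds).
Step 4: error magnitude e = S_0/v_5 = S_0·∏_{j≠5}(α_5 − α_j) = 7·5 = 35 ≡ 2 (mod 11).
Step 5: correct position 5: c_5 = r_5 − e = 7 − 2 ≡ 5 (mod 11). Hence c = [9, 0, 3, 2, 5].
  Check: interpolating c through the α_i gives m(x) = 6 + 5·x (degree < 2) with m(α_i) = c_i for every i, so c is indeed a codeword.


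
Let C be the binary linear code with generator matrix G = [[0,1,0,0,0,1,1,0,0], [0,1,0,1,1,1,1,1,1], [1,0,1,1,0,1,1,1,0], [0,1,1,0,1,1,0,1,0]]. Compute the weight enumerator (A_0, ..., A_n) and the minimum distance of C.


Weight distribution: A_0 = 1, A_3 = 1, A_4 = 5, A_5 = 6, A_6 = 2, A_7 = 1. Minimum distance d = 3.

Enumerate all 2^4 = 16 messages m ∈ F_2^4.
For each, compute codeword c = mG in F_2^9, then tally its weight.
  m = 0000 → c = 000000000, weight = 0.
  m = 1000 → c = 010001100, weight = 3.
  m = 0100 → c = 010111111, weight = 7.
  m = 1100 → c = 000110011, weight = 4.
  m = 0010 → c = 101101110, weight = 6.
  m = 1010 → c = 111100010, weight = 5.
  m = 0110 → c = 111010001, weight = 5.
  m = 1110 → c = 101011101, weight = 6.
  m = 0001 → c = 011011010, weight = 5.
  m = 1001 → c = 001010110, weight = 4.
  m = 0101 → c = 001100101, weight = 4.
  m = 1101 → c = 011101001, weight = 5.
  m = 0011 → c = 110110100, weight = 5.
  m = 1011 → c = 100111000, weight = 4.
  m = 0111 → c = 100001011, weight = 4.
  m = 1111 → c = 110000111, weight = 5.
Tally weights:
  weight 0: 1 codewords.
  weight 3: 1 codewords.
  weight 4: 5 codewords.
  weight 5: 6 codewords.
  weight 6: 2 codewords.
  weight 7: 1 codewords.
Minimum distance d = smallest w > 0 with A_w > 0 = 3.
Sanity: Σ A_w = 16 = 2^4 = 16 ✓.


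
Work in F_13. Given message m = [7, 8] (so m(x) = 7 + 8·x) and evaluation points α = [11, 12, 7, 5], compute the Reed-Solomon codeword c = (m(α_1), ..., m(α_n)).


c = [4, 12, 11, 8]

Message polynomial: m(x) = 7 + 8·x (mod 13).
For each evaluation point α_i, compute m(α_i) mod 13:
  α_1 = 11: Horner steps 8 → 4, so m(11) = 4.
  α_2 = 12: Horner steps 8 → 12, so m(12) = 12.
  α_3 = 7: Horner steps 8 → 11, so m(7) = 11.
  α_4 = 5: Horner steps 8 → 8, so m(5) = 8.
Codeword c = [4, 12, 11, 8] ∈ F_13^4.


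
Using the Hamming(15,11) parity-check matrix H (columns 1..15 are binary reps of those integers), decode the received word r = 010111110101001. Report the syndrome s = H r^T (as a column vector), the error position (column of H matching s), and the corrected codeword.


s = (0, 0, 1, 1)^T, error position = 3, corrected codeword c = 011111110101001

Compute s = H r^T mod 2 one row at a time:
  s_1 = 1 + 0 + 1 + 0 + 1 + 0 + 0 + 1 = 4 ≡ 0 (mod 2).
  s_2 = 1 + 1 + 1 + 1 + 1 + 0 + 0 + 1 = 6 ≡ 0 (mod 2).
  s_3 = 1 + 0 + 1 + 1 + 1 + 0 + 0 + 1 = 5 ≡ 1 (mod 2).
  s_4 = 0 + 0 + 1 + 1 + 0 + 0 + 0 + 1 = 3 ≡ 1 (mod 2).
s = (0, 0, 1, 1)^T — this equals column 3 of H (binary 0011), so error is at position 3.
Correct: flip bit 3 of r = 010111110101001 to get c = 011111110101001.


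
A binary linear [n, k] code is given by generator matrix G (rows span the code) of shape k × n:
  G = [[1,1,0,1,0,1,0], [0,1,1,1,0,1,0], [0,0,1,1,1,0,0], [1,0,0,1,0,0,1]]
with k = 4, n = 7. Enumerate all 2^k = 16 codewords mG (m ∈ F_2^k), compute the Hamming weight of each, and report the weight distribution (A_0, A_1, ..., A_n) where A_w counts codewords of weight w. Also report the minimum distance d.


Weight distribution: A_0 = 1, A_2 = 2, A_3 = 6, A_4 = 3, A_5 = 2, A_6 = 2. Minimum distance d = 2.

Enumerate all 2^4 = 16 messages m ∈ F_2^4.
For each, compute codeword c = mG in F_2^7, then tally its weight.
  m = 0000 → c = 0000000, weight = 0.
  m = 1000 → c = 1101010, weight = 4.
  m = 0100 → c = 0111010, weight = 4.
  m = 1100 → c = 1010000, weight = 2.
  m = 0010 → c = 0011100, weight = 3.
  m = 1010 → c = 1110110, weight = 5.
  m = 0110 → c = 0100110, weight = 3.
  m = 1110 → c = 1001100, weight = 3.
  m = 0001 → c = 1001001, weight = 3.
  m = 1001 → c = 0100011, weight = 3.
  m = 0101 → c = 1110011, weight = 5.
  m = 1101 → c = 0011001, weight = 3.
  m = 0011 → c = 1010101, weight = 4.
  m = 1011 → c = 0111111, weight = 6.
  m = 0111 → c = 1101111, weight = 6.
  m = 1111 → c = 0000101, weight = 2.
Tally weights:
  weight 0: 1 codewords.
  weight 2: 2 codewords.
  weight 3: 6 codewords.
  weight 4: 3 codewords.
  weight 5: 2 codewords.
  weight 6: 2 codewords.
Minimum distance d = smallest w > 0 with A_w > 0 = 2.
Sanity: Σ A_w = 16 = 2^4 = 16 ✓.


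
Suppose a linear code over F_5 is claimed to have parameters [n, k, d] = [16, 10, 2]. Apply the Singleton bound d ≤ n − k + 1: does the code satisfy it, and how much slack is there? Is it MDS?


Singleton RHS = n − k + 1 = 7, slack = 5, bound satisfied, not MDS.

Singleton bound: d ≤ n − k + 1.
Here n = 16, k = 10, so n − k + 1 = 7.
Given d = 2, check d ≤ 7: YES.
Slack = (n − k + 1) − d = 5.
The code is NOT MDS (slack = 5 > 0).
Description: the claimed parameters are [16, 10, 2]_5; such a code would be non-MDS.


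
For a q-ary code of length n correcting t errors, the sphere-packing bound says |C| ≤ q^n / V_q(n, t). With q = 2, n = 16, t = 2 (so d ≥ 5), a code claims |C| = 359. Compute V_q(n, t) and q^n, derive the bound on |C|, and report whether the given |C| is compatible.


V_q(n, t) = 137, q^n = 65536, Hamming bound = 478, |C| = 359 ≤ bound (satisfied).

Step 1: Compute V_q(n, t) = Σ_{j=0}^2 C(n, j) (q−1)^j.
  j = 0: C(16,0)·(1)^0 = 1·1 = 1.
  j = 1: C(16,1)·(1)^1 = 16·1 = 16.
  j = 2: C(16,2)·(1)^2 = 120·1 = 120.
  V_q(n, t) = 1 + 16 + 120 = 137.
Step 2: q^n = 2^16 = 65536.
Step 3: Hamming bound ⌊q^n / V_q(n,t)⌋ = ⌊65536/137⌋ = 478.
Step 4: Compare |C| = 359 to 478: satisfied.
The claimed |C| lies below the Hamming bound.


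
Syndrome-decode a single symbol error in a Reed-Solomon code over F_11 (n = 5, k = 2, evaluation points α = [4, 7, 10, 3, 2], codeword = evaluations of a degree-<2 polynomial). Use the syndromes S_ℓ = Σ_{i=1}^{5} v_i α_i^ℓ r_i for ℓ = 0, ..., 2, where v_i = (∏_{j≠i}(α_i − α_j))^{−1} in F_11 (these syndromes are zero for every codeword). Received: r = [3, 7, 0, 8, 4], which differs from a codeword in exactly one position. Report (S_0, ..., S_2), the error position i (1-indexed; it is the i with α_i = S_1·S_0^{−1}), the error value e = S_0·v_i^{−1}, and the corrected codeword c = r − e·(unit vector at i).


S = (2, 6, 7), error at position 4, error magnitude e = 10, c = [3, 7, 0, 9, 4].

Step 1: column multipliers v_i = (∏_{j≠i}(α_i − α_j))^{−1} mod 11.
  i = 1 (α = 4): (4−7)(4−10)(4−3)(4−2) = (−3)·(−6)·1·2 = 36 ≡ 3, so v_1 = 3^{−1} = 4 (mod 11).
  i = 2 (α = 7): (7−4)(7−10)(7−3)(7−2) = 3·(−3)·4·5 = −180 ≡ 7, so v_2 = 7^{−1} = 8 (mod 11).
  i = 3 (α = 10): (10−4)(10−7)(10−3)(10−2) = 6·3·7·8 = 1008 ≡ 7, so v_3 = 7^{−1} = 8 (mod 11).
  i = 4 (α = 3): (3−4)(3−7)(3−10)(3−2) = (−1)·(−4)·(−7)·1 = −28 ≡ 5, so v_4 = 5^{−1} = 9 (mod 11).
  i = 5 (α = 2): (2−4)(2−7)(2−10)(2−3) = (−2)·(−5)·(−8)·(−1) = 80 ≡ 3, so v_5 = 3^{−1} = 4 (mod 11).
  v = [4, 8, 8, 9, 4].
Step 2: syndromes of r = [3, 7, 0, 8, 4] (all sums mod 11).
  S_0 = Σ v_i r_i = 4·3 + 8·7 + 8·0 + 9·8 + 4·4 = 156 ≡ 2.
  S_1 = Σ v_i α_i r_i = 4·4·3 + 8·7·7 + 8·10·0 + 9·3·8 + 4·2·4 = 688 ≡ 6.
  α_i^2 mod 11 = [5, 5, 1, 9, 4].
  S_2 = Σ v_i α_i^2 r_i = 4·5·3 + 8·5·7 + 8·1·0 + 9·9·8 + 4·4·4 = 1052 ≡ 7.
  S = (2, 6, 7) ≠ 0, so r is not a codeword (an error is present).
Step 3: locate the error. For a single error e at position i, S_ℓ = v_i·e·α_i^ℓ, so α_err = S_1/S_0.
  S_0^{−1} = 2^{−1} = 6 (mod 11), so α_err = 6·6 = 36 ≡ 3 = α_4. Error position i = 4.
  Consistency check: S_2/S_1 = 7·2 = 14 ≡ 3 = α_err ✓ (single-error assumption holds).
Step 4: error magnitude e = S_0/v_4 = S_0·∏_{j≠4}(α_4 − α_j) = 2·5 = 10 ≡ 10 (mod 11).
Step 5: correct position 4: c_4 = r_4 − e = 8 − 10 ≡ 9 (mod 11). Hence c = [3, 7, 0, 9, 4].
  Check: interpolating c through the α_i gives m(x) = 5 + 5·x (degree < 2) with m(α_i) = c_i for every i, so c is indeed a codeword.


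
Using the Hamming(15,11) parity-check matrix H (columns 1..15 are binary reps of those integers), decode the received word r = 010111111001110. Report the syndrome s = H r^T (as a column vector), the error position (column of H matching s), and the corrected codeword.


s = (1, 1, 0, 0)^T, error position = 12, corrected codeword c = 010111111000110

Compute s = H r^T mod 2 one row at a time:
  s_1 = 1 + 1 + 0 + 0 + 1 + 1 + 1 + 0 = 5 ≡ 1 (mod 2).
  s_2 = 1 + 1 + 1 + 1 + 1 + 1 + 1 + 0 = 7 ≡ 1 (mod 2).
  s_3 = 1 + 0 + 1 + 1 + 0 + 0 + 1 + 0 = 4 ≡ 0 (mod 2).
  s_4 = 0 + 0 + 1 + 1 + 1 + 0 + 1 + 0 = 4 ≡ 0 (mod 2).
s = (1, 1, 0, 0)^T — this equals column 12 of H (binary 1100), so error is at position 12.
Correct: flip bit 12 of r = 010111111001110 to get c = 010111111000110.


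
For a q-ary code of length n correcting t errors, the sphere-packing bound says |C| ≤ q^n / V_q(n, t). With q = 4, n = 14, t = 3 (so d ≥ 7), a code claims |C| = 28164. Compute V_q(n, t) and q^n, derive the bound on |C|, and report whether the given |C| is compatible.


V_q(n, t) = 10690, q^n = 268435456, Hamming bound = 25110, |C| = 28164 > bound (violated).

Step 1: Compute V_q(n, t) = Σ_{j=0}^3 C(n, j) (q−1)^j.
  j = 0: C(14,0)·(3)^0 = 1·1 = 1.
  j = 1: C(14,1)·(3)^1 = 14·3 = 42.
  j = 2: C(14,2)·(3)^2 = 91·9 = 819.
  j = 3: C(14,3)·(3)^3 = 364·27 = 9828.
  V_q(n, t) = 1 + 42 + 819 + 9828 = 10690.
Step 2: q^n = 4^14 = 268435456.
Step 3: Hamming bound ⌊q^n / V_q(n,t)⌋ = ⌊268435456/10690⌋ = 25110.
Step 4: Compare |C| = 28164 to 25110: violated.
The claimed |C| lies above the Hamming bound, so no 4-ary code of length 14 with d ≥ 7 can have 28164 codewords.


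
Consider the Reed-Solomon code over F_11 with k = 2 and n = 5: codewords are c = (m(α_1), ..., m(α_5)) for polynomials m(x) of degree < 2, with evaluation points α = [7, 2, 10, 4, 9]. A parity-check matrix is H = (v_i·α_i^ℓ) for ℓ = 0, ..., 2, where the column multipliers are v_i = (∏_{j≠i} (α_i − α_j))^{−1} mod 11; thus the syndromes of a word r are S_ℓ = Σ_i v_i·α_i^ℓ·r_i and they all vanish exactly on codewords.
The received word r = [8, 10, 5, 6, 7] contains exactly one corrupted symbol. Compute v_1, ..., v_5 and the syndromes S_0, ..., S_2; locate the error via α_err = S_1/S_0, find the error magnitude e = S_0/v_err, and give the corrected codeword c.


S = (4, 6, 9), error at position 1, error magnitude e = 8, c = [0, 10, 5, 6, 7].

Step 1: column multipliers v_i = (∏_{j≠i}(α_i − α_j))^{−1} mod 11.
  i = 1 (α = 7): (7−2)(7−10)(7−4)(7−9) = 5·(−3)·3·(−2) = 90 ≡ 2, so v_1 = 2^{−1} = 6 (mod 11).
  i = 2 (α = 2): (2−7)(2−10)(2−4)(2−9) = (−5)·(−8)·(−2)·(−7) = 560 ≡ 10, so v_2 = 10^{−1} = 10 (mod 11).
  i = 3 (α = 10): (10−7)(10−2)(10−4)(10−9) = 3·8·6·1 = 144 ≡ 1, so v_3 = 1^{−1} = 1 (mod 11).
  i = 4 (α = 4): (4−7)(4−2)(4−10)(4−9) = (−3)·2·(−6)·(−5) = −180 ≡ 7, so v_4 = 7^{−1} = 8 (mod 11).
  i = 5 (α = 9): (9−7)(9−2)(9−10)(9−4) = 2·7·(−1)·5 = −70 ≡ 7, so v_5 = 7^{−1} = 8 (mod 11).
  v = [6, 10, 1, 8, 8].
Step 2: syndromes of r = [8, 10, 5, 6, 7] (all sums mod 11).
  S_0 = Σ v_i r_i = 6·8 + 10·10 + 1·5 + 8·6 + 8·7 = 257 ≡ 4.
  S_1 = Σ v_i α_i r_i = 6·7·8 + 10·2·10 + 1·10·5 + 8·4·6 + 8·9·7 = 1282 ≡ 6.
  α_i^2 mod 11 = [5, 4, 1, 5, 4].
  S_2 = Σ v_i α_i^2 r_i = 6·5·8 + 10·4·10 + 1·1·5 + 8·5·6 + 8·4·7 = 1109 ≡ 9.
  S = (4, 6, 9) ≠ 0, so r is not a codeword (an error is present).
Step 3: locate the error. For a single error e at position i, S_ℓ = v_i·e·α_i^ℓ, so α_err = S_1/S_0.
  S_0^{−1} = 4^{−1} = 3 (mod 11), so α_err = 6·3 = 18 ≡ 7 = α_1. Error position i = 1.
  Consistency check: S_2/S_1 = 9·2 = 18 ≡ 7 = α_err ✓ (single-error assumption holds).
Step 4: error magnitude e = S_0/v_1 = S_0·∏_{j≠1}(α_1 − α_j) = 4·2 = 8 ≡ 8 (mod 11).
Step 5: correct position 1: c_1 = r_1 − e = 8 − 8 ≡ 0 (mod 11). Hence c = [0, 10, 5, 6, 7].
  Check: interpolating c through the α_i gives m(x) = 3 + 9·x (degree < 2) with m(α_i) = c_i for every i, so c is indeed a codeword.


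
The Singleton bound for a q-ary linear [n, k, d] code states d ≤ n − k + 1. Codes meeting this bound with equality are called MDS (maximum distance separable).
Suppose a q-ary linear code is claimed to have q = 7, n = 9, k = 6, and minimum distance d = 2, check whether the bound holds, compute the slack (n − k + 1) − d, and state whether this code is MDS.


Singleton RHS = n − k + 1 = 4, slack = 2, bound satisfied, not MDS.

Singleton bound: d ≤ n − k + 1.
Here n = 9, k = 6, so n − k + 1 = 4.
Given d = 2, check d ≤ 4: YES.
Slack = (n − k + 1) − d = 2.
The code is NOT MDS (slack = 2 > 0).
Description: the claimed parameters are [9, 6, 2]_7; such a code would be non-MDS.


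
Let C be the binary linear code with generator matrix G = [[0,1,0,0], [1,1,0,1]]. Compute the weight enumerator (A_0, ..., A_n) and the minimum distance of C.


Weight distribution: A_0 = 1, A_1 = 1, A_2 = 1, A_3 = 1. Minimum distance d = 1.

Enumerate all 2^2 = 4 messages m ∈ F_2^2.
For each, compute codeword c = mG in F_2^4, then tally its weight.
  m = 00 → c = 0000, weight = 0.
  m = 10 → c = 0100, weight = 1.
  m = 01 → c = 1101, weight = 3.
  m = 11 → c = 1001, weight = 2.
Tally weights:
  weight 0: 1 codewords.
  weight 1: 1 codewords.
  weight 2: 1 codewords.
  weight 3: 1 codewords.
Minimum distance d = smallest w > 0 with A_w > 0 = 1.
Sanity: Σ A_w = 4 = 2^2 = 4 ✓.


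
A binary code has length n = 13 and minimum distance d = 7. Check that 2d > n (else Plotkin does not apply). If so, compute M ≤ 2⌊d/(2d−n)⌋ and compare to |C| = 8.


Plotkin bound M ≤ 14; given |C| = 8 ≤ bound (satisfied).

Check applicability: 2d = 14, n = 13.
2d − n = 1 > 0, so Plotkin applies.
Compute d/(2d−n) = 7/1 ≈ 7.0000.
⌊d/(2d−n)⌋ = 7.
Plotkin bound: M ≤ 2·7 = 14.
Given |C| = 8, check: satisfied.
This |C| is below the Plotkin bound.


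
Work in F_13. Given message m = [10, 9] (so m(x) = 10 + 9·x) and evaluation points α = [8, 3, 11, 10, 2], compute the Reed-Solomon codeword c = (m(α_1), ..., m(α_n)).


c = [4, 11, 5, 9, 2]

Message polynomial: m(x) = 10 + 9·x (mod 13).
For each evaluation point α_i, compute m(α_i) mod 13:
  α_1 = 8: Horner steps 9 → 4, so m(8) = 4.
  α_2 = 3: Horner steps 9 → 11, so m(3) = 11.
  α_3 = 11: Horner steps 9 → 5, so m(11) = 5.
  α_4 = 10: Horner steps 9 → 9, so m(10) = 9.
  α_5 = 2: Horner steps 9 → 2, so m(2) = 2.
Codeword c = [4, 11, 5, 9, 2] ∈ F_13^5.


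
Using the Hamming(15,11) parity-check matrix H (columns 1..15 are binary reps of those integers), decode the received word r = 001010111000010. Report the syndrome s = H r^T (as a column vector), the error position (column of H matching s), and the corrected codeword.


s = (1, 1, 1, 0)^T, error position = 14, corrected codeword c = 001010111000000

Compute s = H r^T mod 2 one row at a time:
  s_1 = 1 + 1 + 0 + 0 + 0 + 0 + 1 + 0 = 3 ≡ 1 (mod 2).
  s_2 = 0 + 1 + 0 + 1 + 0 + 0 + 1 + 0 = 3 ≡ 1 (mod 2).
  s_3 = 0 + 1 + 0 + 1 + 0 + 0 + 1 + 0 = 3 ≡ 1 (mod 2).
  s_4 = 0 + 1 + 1 + 1 + 1 + 0 + 0 + 0 = 4 ≡ 0 (mod 2).
s = (1, 1, 1, 0)^T — this equals column 14 of H (binary 1110), so error is at position 14.
Correct: flip bit 14 of r = 001010111000010 to get c = 001010111000000.


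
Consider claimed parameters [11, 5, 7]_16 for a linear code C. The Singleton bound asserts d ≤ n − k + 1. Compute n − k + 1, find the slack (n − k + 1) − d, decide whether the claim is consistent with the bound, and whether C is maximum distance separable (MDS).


Singleton RHS = n − k + 1 = 7, slack = 0, bound satisfied, MDS.

Singleton bound: d ≤ n − k + 1.
Here n = 11, k = 5, so n − k + 1 = 7.
Given d = 7, check d ≤ 7: YES.
Slack = (n − k + 1) − d = 0.
The code is MDS (slack = 0).
Description: the claimed parameters are [11, 5, 7]_16; such a code would be MDS (meets Singleton bound).


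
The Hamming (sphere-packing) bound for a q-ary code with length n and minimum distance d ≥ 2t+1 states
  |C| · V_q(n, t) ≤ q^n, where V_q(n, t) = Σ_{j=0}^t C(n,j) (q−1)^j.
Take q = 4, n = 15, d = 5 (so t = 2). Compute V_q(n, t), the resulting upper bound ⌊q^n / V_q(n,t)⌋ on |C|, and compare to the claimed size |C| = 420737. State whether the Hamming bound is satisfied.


V_q(n, t) = 991, q^n = 1073741824, Hamming bound = 1083493, |C| = 420737 ≤ bound (satisfied).

Step 1: Compute V_q(n, t) = Σ_{j=0}^2 C(n, j) (q−1)^j.
  j = 0: C(15,0)·(3)^0 = 1·1 = 1.
  j = 1: C(15,1)·(3)^1 = 15·3 = 45.
  j = 2: C(15,2)·(3)^2 = 105·9 = 945.
  V_q(n, t) = 1 + 45 + 945 = 991.
Step 2: q^n = 4^15 = 1073741824.
Step 3: Hamming bound ⌊q^n / V_q(n,t)⌋ = ⌊1073741824/991⌋ = 1083493.
Step 4: Compare |C| = 420737 to 1083493: satisfied.
The claimed |C| lies below the Hamming bound.


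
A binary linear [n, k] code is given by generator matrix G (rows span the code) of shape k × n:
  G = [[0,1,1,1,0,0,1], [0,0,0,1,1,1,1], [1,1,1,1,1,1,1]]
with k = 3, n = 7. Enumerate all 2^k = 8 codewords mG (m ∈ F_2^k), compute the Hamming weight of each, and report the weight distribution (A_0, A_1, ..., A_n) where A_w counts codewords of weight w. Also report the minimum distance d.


Weight distribution: A_0 = 1, A_3 = 3, A_4 = 3, A_7 = 1. Minimum distance d = 3.

Enumerate all 2^3 = 8 messages m ∈ F_2^3.
For each, compute codeword c = mG in F_2^7, then tally its weight.
  m = 000 → c = 0000000, weight = 0.
  m = 100 → c = 0111001, weight = 4.
  m = 010 → c = 0001111, weight = 4.
  m = 110 → c = 0110110, weight = 4.
  m = 001 → c = 1111111, weight = 7.
  m = 101 → c = 1000110, weight = 3.
  m = 011 → c = 1110000, weight = 3.
  m = 111 → c = 1001001, weight = 3.
Tally weights:
  weight 0: 1 codewords.
  weight 3: 3 codewords.
  weight 4: 3 codewords.
  weight 7: 1 codewords.
Minimum distance d = smallest w > 0 with A_w > 0 = 3.
Sanity: Σ A_w = 8 = 2^3 = 8 ✓.


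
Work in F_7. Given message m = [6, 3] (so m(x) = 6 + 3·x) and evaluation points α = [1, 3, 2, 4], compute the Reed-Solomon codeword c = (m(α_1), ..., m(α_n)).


c = [2, 1, 5, 4]

Message polynomial: m(x) = 6 + 3·x (mod 7).
For each evaluation point α_i, compute m(α_i) mod 7:
  α_1 = 1: Horner steps 3 → 2, so m(1) = 2.
  α_2 = 3: Horner steps 3 → 1, so m(3) = 1.
  α_3 = 2: Horner steps 3 → 5, so m(2) = 5.
  α_4 = 4: Horner steps 3 → 4, so m(4) = 4.
Codeword c = [2, 1, 5, 4] ∈ F_7^4.


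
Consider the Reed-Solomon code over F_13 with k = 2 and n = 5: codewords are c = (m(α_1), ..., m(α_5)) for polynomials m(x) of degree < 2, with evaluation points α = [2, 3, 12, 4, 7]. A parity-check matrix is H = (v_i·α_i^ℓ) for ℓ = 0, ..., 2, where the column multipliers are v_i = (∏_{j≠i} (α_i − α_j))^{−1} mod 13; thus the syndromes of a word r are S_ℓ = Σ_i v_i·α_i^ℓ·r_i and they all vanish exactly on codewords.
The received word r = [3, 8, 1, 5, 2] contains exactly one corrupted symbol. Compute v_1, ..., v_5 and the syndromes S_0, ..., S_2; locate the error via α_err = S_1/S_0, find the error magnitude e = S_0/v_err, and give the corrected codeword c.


S = (2, 8, 6), error at position 4, error magnitude e = 5, c = [3, 8, 1, 0, 2].

Step 1: column multipliers v_i = (∏_{j≠i}(α_i − α_j))^{−1} mod 13.
  i = 1 (α = 2): (2−3)(2−12)(2−4)(2−7) = (−1)·(−10)·(−2)·(−5) = 100 ≡ 9, so v_1 = 9^{−1} = 3 (mod 13).
  i = 2 (α = 3): (3−2)(3−12)(3−4)(3−7) = 1·(−9)·(−1)·(−4) = −36 ≡ 3, so v_2 = 3^{−1} = 9 (mod 13).
  i = 3 (α = 12): (12−2)(12−3)(12−4)(12−7) = 10·9·8·5 = 3600 ≡ 12, so v_3 = 12^{−1} = 12 (mod 13).
  i = 4 (α = 4): (4−2)(4−3)(4−12)(4−7) = 2·1·(−8)·(−3) = 48 ≡ 9, so v_4 = 9^{−1} = 3 (mod 13).
  i = 5 (α = 7): (7−2)(7−3)(7−12)(7−4) = 5·4·(−5)·3 = −300 ≡ 12, so v_5 = 12^{−1} = 12 (mod 13).
  v = [3, 9, 12, 3, 12].
Step 2: syndromes of r = [3, 8, 1, 5, 2] (all sums mod 13).
  S_0 = Σ v_i r_i = 3·3 + 9·8 + 12·1 + 3·5 + 12·2 = 132 ≡ 2.
  S_1 = Σ v_i α_i r_i = 3·2·3 + 9·3·8 + 12·12·1 + 3·4·5 + 12·7·2 = 606 ≡ 8.
  α_i^2 mod 13 = [4, 9, 1, 3, 10].
  S_2 = Σ v_i α_i^2 r_i = 3·4·3 + 9·9·8 + 12·1·1 + 3·3·5 + 12·10·2 = 981 ≡ 6.
  S = (2, 8, 6) ≠ 0, so r is not a codeword (an error is present).
Step 3: locate the error. For a single error e at position i, S_ℓ = v_i·e·α_i^ℓ, so α_err = S_1/S_0.
  S_0^{−1} = 2^{−1} = 7 (mod 13), so α_err = 8·7 = 56 ≡ 4 = α_4. Error position i = 4.
  Consistency check: S_2/S_1 = 6·5 = 30 ≡ 4 = α_err ✓ (single-error assumption holds).
Step 4: error magnitude e = S_0/v_4 = S_0·∏_{j≠4}(α_4 − α_j) = 2·9 = 18 ≡ 5 (mod 13).
Step 5: correct position 4: c_4 = r_4 − e = 5 − 5 ≡ 0 (mod 13). Hence c = [3, 8, 1, 0, 2].
  Check: interpolating c through the α_i gives m(x) = 6 + 5·x (degree < 2) with m(α_i) = c_i for every i, so c is indeed a codeword.


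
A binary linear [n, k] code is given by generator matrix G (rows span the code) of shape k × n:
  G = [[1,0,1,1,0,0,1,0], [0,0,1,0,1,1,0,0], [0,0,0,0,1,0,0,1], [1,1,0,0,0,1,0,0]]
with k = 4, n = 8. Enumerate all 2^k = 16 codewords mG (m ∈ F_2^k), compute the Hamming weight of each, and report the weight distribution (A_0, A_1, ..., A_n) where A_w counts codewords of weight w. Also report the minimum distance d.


Weight distribution: A_0 = 1, A_2 = 1, A_3 = 3, A_4 = 5, A_5 = 4, A_6 = 1, A_7 = 1. Minimum distance d = 2.

Enumerate all 2^4 = 16 messages m ∈ F_2^4.
For each, compute codeword c = mG in F_2^8, then tally its weight.
  m = 0000 → c = 00000000, weight = 0.
  m = 1000 → c = 10110010, weight = 4.
  m = 0100 → c = 00101100, weight = 3.
  m = 1100 → c = 10011110, weight = 5.
  m = 0010 → c = 00001001, weight = 2.
  m = 1010 → c = 10111011, weight = 6.
  m = 0110 → c = 00100101, weight = 3.
  m = 1110 → c = 10010111, weight = 5.
  m = 0001 → c = 11000100, weight = 3.
  m = 1001 → c = 01110110, weight = 5.
  m = 0101 → c = 11101000, weight = 4.
  m = 1101 → c = 01011010, weight = 4.
  m = 0011 → c = 11001101, weight = 5.
  m = 1011 → c = 01111111, weight = 7.
  m = 0111 → c = 11100001, weight = 4.
  m = 1111 → c = 01010011, weight = 4.
Tally weights:
  weight 0: 1 codewords.
  weight 2: 1 codewords.
  weight 3: 3 codewords.
  weight 4: 5 codewords.
  weight 5: 4 codewords.
  weight 6: 1 codewords.
  weight 7: 1 codewords.
Minimum distance d = smallest w > 0 with A_w > 0 = 2.
Sanity: Σ A_w = 16 = 2^4 = 16 ✓.


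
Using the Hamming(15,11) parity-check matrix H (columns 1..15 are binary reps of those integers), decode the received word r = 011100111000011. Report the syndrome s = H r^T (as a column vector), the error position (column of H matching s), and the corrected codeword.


s = (0, 0, 1, 0)^T, error position = 2, corrected codeword c = 001100111000011

Compute s = H r^T mod 2 one row at a time:
  s_1 = 1 + 1 + 0 + 0 + 0 + 0 + 1 + 1 = 4 ≡ 0 (mod 2).
  s_2 = 1 + 0 + 0 + 1 + 0 + 0 + 1 + 1 = 4 ≡ 0 (mod 2).
  s_3 = 1 + 1 + 0 + 1 + 0 + 0 + 1 + 1 = 5 ≡ 1 (mod 2).
  s_4 = 0 + 1 + 0 + 1 + 1 + 0 + 0 + 1 = 4 ≡ 0 (mod 2).
s = (0, 0, 1, 0)^T — this equals column 2 of H (binary 0010), so error is at position 2.
Correct: flip bit 2 of r = 011100111000011 to get c = 001100111000011.


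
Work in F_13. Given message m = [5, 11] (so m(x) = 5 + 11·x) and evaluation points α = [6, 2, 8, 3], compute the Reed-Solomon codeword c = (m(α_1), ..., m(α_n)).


c = [6, 1, 2, 12]

Message polynomial: m(x) = 5 + 11·x (mod 13).
For each evaluation point α_i, compute m(α_i) mod 13:
  α_1 = 6: Horner steps 11 → 6, so m(6) = 6.
  α_2 = 2: Horner steps 11 → 1, so m(2) = 1.
  α_3 = 8: Horner steps 11 → 2, so m(8) = 2.
  α_4 = 3: Horner steps 11 → 12, so m(3) = 12.
Codeword c = [6, 1, 2, 12] ∈ F_13^4.


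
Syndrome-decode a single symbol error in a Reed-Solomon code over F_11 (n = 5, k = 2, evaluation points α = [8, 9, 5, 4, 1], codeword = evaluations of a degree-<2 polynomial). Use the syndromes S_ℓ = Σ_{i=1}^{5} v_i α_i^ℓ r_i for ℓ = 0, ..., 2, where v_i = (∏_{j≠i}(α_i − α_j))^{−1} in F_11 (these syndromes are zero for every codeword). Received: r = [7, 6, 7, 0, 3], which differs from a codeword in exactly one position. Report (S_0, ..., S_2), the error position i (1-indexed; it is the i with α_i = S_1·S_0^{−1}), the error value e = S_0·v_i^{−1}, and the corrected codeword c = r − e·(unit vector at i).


S = (2, 10, 6), error at position 3, error magnitude e = 8, c = [7, 6, 10, 0, 3].

Step 1: column multipliers v_i = (∏_{j≠i}(α_i − α_j))^{−1} mod 11.
  i = 1 (α = 8): (8−9)(8−5)(8−4)(8−1) = (−1)·3·4·7 = −84 ≡ 4, so v_1 = 4^{−1} = 3 (mod 11).
  i = 2 (α = 9): (9−8)(9−5)(9−4)(9−1) = 1·4·5·8 = 160 ≡ 6, so v_2 = 6^{−1} = 2 (mod 11).
  i = 3 (α = 5): (5−8)(5−9)(5−4)(5−1) = (−3)·(−4)·1·4 = 48 ≡ 4, so v_3 = 4^{−1} = 3 (mod 11).
  i = 4 (α = 4): (4−8)(4−9)(4−5)(4−1) = (−4)·(−5)·(−1)·3 = −60 ≡ 6, so v_4 = 6^{−1} = 2 (mod 11).
  i = 5 (α = 1): (1−8)(1−9)(1−5)(1−4) = (−7)·(−8)·(−4)·(−3) = 672 ≡ 1, so v_5 = 1^{−1} = 1 (mod 11).
  v = [3, 2, 3, 2, 1].
Step 2: syndromes of r = [7, 6, 7, 0, 3] (all sums mod 11).
  S_0 = Σ v_i r_i = 3·7 + 2·6 + 3·7 + 2·0 + 1·3 = 57 ≡ 2.
  S_1 = Σ v_i α_i r_i = 3·8·7 + 2·9·6 + 3·5·7 + 2·4·0 + 1·1·3 = 384 ≡ 10.
  α_i^2 mod 11 = [9, 4, 3, 5, 1].
  S_2 = Σ v_i α_i^2 r_i = 3·9·7 + 2·4·6 + 3·3·7 + 2·5·0 + 1·1·3 = 303 ≡ 6.
  S = (2, 10, 6) ≠ 0, so r is not a codeword (an error is present).
Step 3: locate the error. For a single error e at position i, S_ℓ = v_i·e·α_i^ℓ, so α_err = S_1/S_0.
  S_0^{−1} = 2^{−1} = 6 (mod 11), so α_err = 10·6 = 60 ≡ 5 = α_3. Error position i = 3.
  Consistency check: S_2/S_1 = 6·10 = 60 ≡ 5 = α_err ✓ (single-error assumption holds).
Step 4: error magnitude e = S_0/v_3 = S_0·∏_{j≠3}(α_3 − α_j) = 2·4 = 8 ≡ 8 (mod 11).
Step 5: correct position 3: c_3 = r_3 − e = 7 − 8 ≡ 10 (mod 11). Hence c = [7, 6, 10, 0, 3].
  Check: interpolating c through the α_i gives m(x) = 4 + 10·x (degree < 2) with m(α_i) = c_i for every i, so c is indeed a codeword.
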